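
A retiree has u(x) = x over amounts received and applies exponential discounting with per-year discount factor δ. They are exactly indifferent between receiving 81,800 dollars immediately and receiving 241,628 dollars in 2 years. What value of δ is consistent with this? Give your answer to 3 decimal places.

δ ≈ 0.582

Equating discounted utilities: u(81800) = δ^2·u(241628) ⇒ δ^2 = u(81800)/u(241628).
With u(x) = x: δ^2 = 81800/241628 = 0.33854.
Hence δ = (0.33854)^(1/2) = 0.58184.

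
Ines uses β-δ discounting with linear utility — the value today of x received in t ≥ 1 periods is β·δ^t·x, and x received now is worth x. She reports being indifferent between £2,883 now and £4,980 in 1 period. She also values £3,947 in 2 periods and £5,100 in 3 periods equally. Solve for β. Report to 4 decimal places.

β ≈ 0.7480

From the later pair, β·δ^2·3947 = β·δ^3·5100; dividing through, δ = 3947/5100 = 0.77392.
Substituting δ into 2883 = β·δ·4980: β = 2883/(3854.129) ≈ 0.7480.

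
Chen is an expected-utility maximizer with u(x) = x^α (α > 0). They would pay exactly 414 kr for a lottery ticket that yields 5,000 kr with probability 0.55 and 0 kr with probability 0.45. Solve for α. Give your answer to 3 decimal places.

α ≈ 0.240

The lottery's expected utility is 0.55·u(5000) + 0.45·u(0) = 0.55·5000^α (since u(0) = 0 for α > 0).
Setting u(414) equal to that: 414^α = 0.55·5000^α ⇒ (414/5000)^α = 0.55.
α = ln(0.55) / ln(414/5000) = -0.597837/-2.491327 ≈ 0.240.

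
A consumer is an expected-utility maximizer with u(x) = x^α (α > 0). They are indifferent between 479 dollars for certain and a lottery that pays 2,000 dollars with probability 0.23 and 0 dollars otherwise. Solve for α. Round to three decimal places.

α ≈ 1.028

The lottery's expected utility is 0.23·u(2000) + 0.77·u(0) = 0.23·2000^α (since u(0) = 0 for α > 0).
Indifference: 479^α = 0.23·2000^α, so (479/2000)^α = 0.23.
α = ln(0.23) / ln(479/2000) = -1.469676/-1.429202 ≈ 1.028.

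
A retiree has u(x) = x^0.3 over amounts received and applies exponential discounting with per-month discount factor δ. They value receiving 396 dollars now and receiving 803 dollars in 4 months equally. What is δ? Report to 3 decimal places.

Equating discounted utilities: u(396) = δ^4·u(803) ⇒ δ^4 = u(396)/u(803).
Since u(x) = x^0.3, δ^4 = (396/803)^0.3 = 0.49315^0.3 = 0.80890.
So δ = 0.80890^(1/4) ≈ 0.948.

δ ≈ 0.948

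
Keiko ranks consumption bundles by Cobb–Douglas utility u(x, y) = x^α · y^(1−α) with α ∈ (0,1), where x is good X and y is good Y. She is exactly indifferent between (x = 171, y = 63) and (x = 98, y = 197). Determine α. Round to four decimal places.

Set the two utilities equal: 171^α·63^(1−α) = 98^α·197^(1−α).
Taking logs: α·ln 171 + (1−α)·ln 63 = α·ln 98 + (1−α)·ln 197, i.e. α·0.5566961 = (1−α)·1.1400690.
So α/(1−α) = (1.1400690)/(0.5566961) = 2.0479199, and α = 2.0479199/3.0479199 ≈ 0.6719.

α ≈ 0.6719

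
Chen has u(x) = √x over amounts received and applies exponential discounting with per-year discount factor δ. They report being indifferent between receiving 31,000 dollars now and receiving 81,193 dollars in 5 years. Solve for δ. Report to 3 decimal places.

The payoff in 5 years is discounted by δ^5, so u(31000) = δ^5·u(81193) and δ^5 = u(31000)/u(81193).
Since u(x) = √x, δ^5 = √(31000/81193) = 0.61790.
Hence δ = (0.61790)^(1/5) = 0.90821.

δ ≈ 0.908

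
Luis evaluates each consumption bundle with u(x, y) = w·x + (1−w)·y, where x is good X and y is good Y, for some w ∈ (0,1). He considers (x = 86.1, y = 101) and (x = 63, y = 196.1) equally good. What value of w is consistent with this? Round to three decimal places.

w = 0.805

Indifference: w·86.1 + (1−w)·101 = w·63 + (1−w)·196.1.
w·(86.1−63) = (1−w)·(196.1−101), i.e. w·23.1 = (1−w)·95.1.
Hence w = 95.1/(23.1+95.1) = 95.1/118.2 = 0.805.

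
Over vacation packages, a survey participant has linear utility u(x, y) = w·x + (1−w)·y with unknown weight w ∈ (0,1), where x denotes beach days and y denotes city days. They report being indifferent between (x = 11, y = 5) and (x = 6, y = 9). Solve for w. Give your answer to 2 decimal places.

Indifference: w·11 + (1−w)·5 = w·6 + (1−w)·9.
w·(11−6) = (1−w)·(9−5), i.e. w·5 = (1−w)·4.
Hence w = 4/(5+4) = 4/9 = 0.44.

w = 0.44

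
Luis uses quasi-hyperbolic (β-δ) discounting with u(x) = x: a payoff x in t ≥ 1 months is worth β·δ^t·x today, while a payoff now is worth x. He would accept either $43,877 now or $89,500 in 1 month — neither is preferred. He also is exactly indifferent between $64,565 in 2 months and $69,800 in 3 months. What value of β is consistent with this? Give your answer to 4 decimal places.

Both payoffs in the second observation are in the future, so β drops out: δ^2·64565 = δ^3·69800 ⇒ δ = 64565/69800 = 0.92500.
Now use the now-vs-future pair: 43877 = β·δ·89500 gives β = 43877/(0.92500·89500) ≈ 0.5300.

β ≈ 0.5300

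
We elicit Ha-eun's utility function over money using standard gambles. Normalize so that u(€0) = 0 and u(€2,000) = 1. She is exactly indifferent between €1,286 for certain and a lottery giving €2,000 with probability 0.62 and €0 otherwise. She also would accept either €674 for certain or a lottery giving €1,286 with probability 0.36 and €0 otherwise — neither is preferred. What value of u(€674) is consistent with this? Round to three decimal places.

0.223

First, u(€1,286) = 0.62·u(€2,000) + 0.38·u(€0) = 0.62.
Then u(€674) = 0.36·u(€1,286) + 0.64·u(€0) = 0.36·0.62 + 0.64·0.00 = 0.2232.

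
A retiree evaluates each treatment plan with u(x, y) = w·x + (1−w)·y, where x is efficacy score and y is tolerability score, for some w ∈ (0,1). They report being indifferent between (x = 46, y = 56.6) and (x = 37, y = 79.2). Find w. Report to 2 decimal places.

u(46,56.6) = u(37,79.2) means w·46 + (1−w)·56.6 = w·37 + (1−w)·79.2.
w·(46−37) = (1−w)·(79.2−56.6), i.e. w·9 = (1−w)·22.6.
Hence w = 22.6/(9+22.6) = 22.6/31.6 = 0.72.

w = 0.72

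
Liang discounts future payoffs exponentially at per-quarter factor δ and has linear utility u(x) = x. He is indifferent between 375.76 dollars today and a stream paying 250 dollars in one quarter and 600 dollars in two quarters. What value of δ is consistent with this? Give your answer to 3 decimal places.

Present value of the stream is 250·δ + 600·δ². Indifference gives 250δ + 600δ² = 375.76.
So 600δ² + 250δ − 375.76 = 0.
By the quadratic formula (taking the positive root), δ = (−250 + √964324.00) / 1200 ≈ 0.610.

δ ≈ 0.610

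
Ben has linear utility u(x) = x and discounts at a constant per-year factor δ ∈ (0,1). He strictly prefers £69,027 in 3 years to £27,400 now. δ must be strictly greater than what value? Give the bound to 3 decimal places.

Under u(x) = x this choice says 27400 < δ^3·69027.
So δ^3 > 27400/69027 = 0.39695; taking the cube root of both positive sides preserves the inequality.
δ > 0.39695^(1/3) = 0.735.

δ > 0.735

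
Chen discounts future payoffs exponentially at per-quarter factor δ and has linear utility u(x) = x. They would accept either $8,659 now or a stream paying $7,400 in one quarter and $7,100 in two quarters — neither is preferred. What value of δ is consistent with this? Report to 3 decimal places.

The stream is worth 7400δ + 7100δ² today, so 7400δ + 7100δ² = 8659.
Rearranged: 7100δ² + 7400δ − 8659 = 0.
The positive root is δ = [−7400 + √(7400² + 4·7100·8659)] / (2·7100) = (−7400 + 17340.000)/14200 ≈ 0.700.

δ ≈ 0.700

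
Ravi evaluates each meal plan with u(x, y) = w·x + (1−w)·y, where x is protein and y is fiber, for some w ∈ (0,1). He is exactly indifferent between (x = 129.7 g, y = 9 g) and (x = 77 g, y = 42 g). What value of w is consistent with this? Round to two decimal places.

Indifference: w·129.7 + (1−w)·9 = w·77 + (1−w)·42.
Collecting terms: w·52.7 = (1−w)·33.
The marginal rate of substitution is 33/52.7, so w = 33/(52.7+33) = 0.39.

w = 0.39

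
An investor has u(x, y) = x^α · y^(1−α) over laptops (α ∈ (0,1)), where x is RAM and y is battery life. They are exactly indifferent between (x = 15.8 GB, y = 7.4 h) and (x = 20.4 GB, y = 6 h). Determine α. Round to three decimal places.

The Cobb–Douglas utilities coincide, so 15.8^α·7.4^(1−α) = 20.4^α·6^(1−α).
(15.8/20.4)^α = (6/7.4)^(1−α); take logs: α·ln(15.8/20.4) = (1−α)·ln(6/7.4), i.e. α·-0.255525 = (1−α)·-0.209721.
Thus α·(-0.465246) = -0.209721, so α = -0.209721/-0.465246 ≈ 0.451.

α ≈ 0.451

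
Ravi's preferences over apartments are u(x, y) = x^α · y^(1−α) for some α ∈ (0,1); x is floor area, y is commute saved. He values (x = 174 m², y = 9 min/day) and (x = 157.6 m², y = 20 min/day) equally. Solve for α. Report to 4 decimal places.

The Cobb–Douglas utilities coincide, so 174^α·9^(1−α) = 157.6^α·20^(1−α).
(174/157.6)^α = (20/9)^(1−α); take logs: α·ln(174/157.6) = (1−α)·ln(20/9), i.e. α·0.0989951 = (1−α)·0.7985077.
So α/(1−α) = (0.7985077)/(0.0989951) = 8.0661336, and α = 8.0661336/9.0661336 ≈ 0.8897.

α ≈ 0.8897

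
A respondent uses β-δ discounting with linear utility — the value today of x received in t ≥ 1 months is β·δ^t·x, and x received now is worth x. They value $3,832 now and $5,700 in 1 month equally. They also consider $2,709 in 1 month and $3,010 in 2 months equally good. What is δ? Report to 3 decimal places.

δ ≈ 0.900

The second indifference involves only future payoffs, so β cancels: β·δ^1·2709 = β·δ^2·3010, giving δ = 2709/3010 = 0.90000.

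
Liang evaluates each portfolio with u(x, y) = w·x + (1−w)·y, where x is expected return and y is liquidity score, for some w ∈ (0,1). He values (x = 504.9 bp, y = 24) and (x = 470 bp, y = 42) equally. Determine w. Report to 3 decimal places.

w = 0.340

Indifference: w·504.9 + (1−w)·24 = w·470 + (1−w)·42.
Collecting terms: w·34.9 = (1−w)·18.
So w/(1−w) = 18/34.9 = 0.5158, giving w = 18/(34.9+18) = 0.340.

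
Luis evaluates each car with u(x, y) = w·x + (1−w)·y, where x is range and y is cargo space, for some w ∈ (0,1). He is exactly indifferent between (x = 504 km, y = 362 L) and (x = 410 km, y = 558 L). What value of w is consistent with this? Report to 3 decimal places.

w = 0.676

Indifference: w·504 + (1−w)·362 = w·410 + (1−w)·558.
Collecting terms: w·94 = (1−w)·196.
So w/(1−w) = 196/94 = 2.0851, giving w = 196/(94+196) = 0.676.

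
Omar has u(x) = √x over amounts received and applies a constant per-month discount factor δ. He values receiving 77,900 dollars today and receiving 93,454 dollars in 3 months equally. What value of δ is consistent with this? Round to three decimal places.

Equating discounted utilities: u(77900) = δ^3·u(93454) ⇒ δ^3 = u(77900)/u(93454).
With u(x) = √x: δ^3 = √77900/√93454 = √(77900/93454) = 0.91300.
So δ = 0.91300^(1/3) ≈ 0.970.

δ ≈ 0.970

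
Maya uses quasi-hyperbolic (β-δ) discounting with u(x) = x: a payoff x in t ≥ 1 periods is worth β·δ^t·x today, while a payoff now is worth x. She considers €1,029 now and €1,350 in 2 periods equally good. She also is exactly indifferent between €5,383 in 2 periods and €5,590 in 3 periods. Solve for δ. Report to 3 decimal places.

δ ≈ 0.963

From the later pair, β·δ^2·5383 = β·δ^3·5590; dividing through, δ = 5383/5590 = 0.96297.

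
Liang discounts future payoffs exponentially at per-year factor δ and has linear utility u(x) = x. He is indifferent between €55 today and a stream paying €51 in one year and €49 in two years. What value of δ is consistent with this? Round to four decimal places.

The stream is worth 51δ + 49δ² today, so 51δ + 49δ² = 55.
So 49δ² + 51δ − 55 = 0.
By the quadratic formula (taking the positive root), δ = (−51 + √13381.00) / 98 ≈ 0.6600.

δ ≈ 0.6600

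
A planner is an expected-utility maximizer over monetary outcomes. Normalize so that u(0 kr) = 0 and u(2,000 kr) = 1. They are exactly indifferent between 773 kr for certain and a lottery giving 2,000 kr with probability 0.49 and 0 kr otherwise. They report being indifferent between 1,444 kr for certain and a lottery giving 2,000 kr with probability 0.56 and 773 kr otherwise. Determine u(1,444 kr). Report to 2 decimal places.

First, u(773 kr) = 0.49·u(2,000 kr) + 0.51·u(0 kr) = 0.49.
Chaining: u(1,444 kr) = 0.56·1.00 + 0.44·0.49 = 0.7756.

0.78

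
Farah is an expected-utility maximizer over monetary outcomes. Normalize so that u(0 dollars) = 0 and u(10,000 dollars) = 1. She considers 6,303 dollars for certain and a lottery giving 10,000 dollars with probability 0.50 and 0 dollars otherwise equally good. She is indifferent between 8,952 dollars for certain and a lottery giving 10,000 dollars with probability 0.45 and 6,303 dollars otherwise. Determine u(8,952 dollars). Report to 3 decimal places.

The first gamble pins u(6,303 dollars): it must equal 0.50·1 + 0.50·0 = 0.50.
Chaining: u(8,952 dollars) = 0.45·1.00 + 0.55·0.50 = 0.7250.

0.725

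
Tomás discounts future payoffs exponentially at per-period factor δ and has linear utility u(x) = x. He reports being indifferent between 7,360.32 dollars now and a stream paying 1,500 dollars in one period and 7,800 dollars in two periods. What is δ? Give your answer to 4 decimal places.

δ ≈ 0.8800

The stream is worth 1500δ + 7800δ² today, so 1500δ + 7800δ² = 7360.32.
So 7800δ² + 1500δ − 7360.32 = 0.
δ = (−1500 + √(1500² + 4·7800·7360.32)) / (2·7800) = (−1500 + √231891984.00) / 15600 ≈ 0.8800.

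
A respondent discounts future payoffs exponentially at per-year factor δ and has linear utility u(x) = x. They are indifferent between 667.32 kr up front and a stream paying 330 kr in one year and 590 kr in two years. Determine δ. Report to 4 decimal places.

Equating present values: 667.32 = 330δ + 590δ².
That is, 590δ² + 330δ − 667.32 = 0, a quadratic in δ.
By the quadratic formula (taking the positive root), δ = (−330 + √1683775.20) / 1180 ≈ 0.8200.

δ ≈ 0.8200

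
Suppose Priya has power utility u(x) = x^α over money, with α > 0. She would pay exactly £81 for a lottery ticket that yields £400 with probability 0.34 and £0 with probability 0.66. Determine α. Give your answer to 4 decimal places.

α ≈ 0.6755

Since u(0) = 0, the lottery's EU is 0.34·400^α.
Indifference: 81^α = 0.34·400^α, so (81/400)^α = 0.34.
Taking logs: α·ln(81/400) = ln(0.34), so α = -1.0788097 / -1.5970154 ≈ 0.6755.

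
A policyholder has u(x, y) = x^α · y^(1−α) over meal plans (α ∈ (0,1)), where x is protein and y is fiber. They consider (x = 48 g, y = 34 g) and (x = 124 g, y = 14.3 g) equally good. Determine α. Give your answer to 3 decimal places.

Set the two utilities equal: 48^α·34^(1−α) = 124^α·14.3^(1−α).
Rearrange to (48/124)^α = (14.3/34)^(1−α) and take logs: α·-0.949081 = (1−α)·-0.866101.
So α/(1−α) = (-0.866101)/(-0.949081) = 0.912568, and α = 0.912568/1.912568 ≈ 0.477.

α ≈ 0.477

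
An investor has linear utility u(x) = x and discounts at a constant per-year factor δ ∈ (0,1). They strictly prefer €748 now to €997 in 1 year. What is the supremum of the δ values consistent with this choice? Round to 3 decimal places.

δ < 0.750

Comparing present values: 748 > δ·997.
So δ < 748/997 = 0.75025.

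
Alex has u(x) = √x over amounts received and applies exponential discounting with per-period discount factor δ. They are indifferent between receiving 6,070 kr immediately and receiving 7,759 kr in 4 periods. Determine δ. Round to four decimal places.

Equating discounted utilities: u(6070) = δ^4·u(7759) ⇒ δ^4 = u(6070)/u(7759).
Since u(x) = √x, δ^4 = √(6070/7759) = 0.88449.
Hence δ = (0.88449)^(1/4) = 0.969779.

δ ≈ 0.9698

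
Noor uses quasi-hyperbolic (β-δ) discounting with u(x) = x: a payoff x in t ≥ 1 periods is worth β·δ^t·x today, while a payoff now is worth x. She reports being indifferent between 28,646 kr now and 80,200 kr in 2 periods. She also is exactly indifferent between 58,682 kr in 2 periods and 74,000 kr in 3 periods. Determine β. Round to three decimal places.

β ≈ 0.568

Both payoffs in the second observation are in the future, so β drops out: δ^2·58682 = δ^3·74000 ⇒ δ = 58682/74000 = 0.79300.
Now use the now-vs-future pair: 28646 = β·δ^2·80200 gives β = 28646/(0.62885·80200) ≈ 0.568.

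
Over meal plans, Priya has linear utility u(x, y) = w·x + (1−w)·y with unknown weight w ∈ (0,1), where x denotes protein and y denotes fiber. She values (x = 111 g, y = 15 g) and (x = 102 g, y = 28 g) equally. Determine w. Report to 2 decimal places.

w = 0.59

Equating utilities: w·111 + (1−w)·15 = w·102 + (1−w)·28.
Rearranging, 9·w − 13·(1−w) = 0.
The marginal rate of substitution is 13/9, so w = 13/(9+13) = 0.59.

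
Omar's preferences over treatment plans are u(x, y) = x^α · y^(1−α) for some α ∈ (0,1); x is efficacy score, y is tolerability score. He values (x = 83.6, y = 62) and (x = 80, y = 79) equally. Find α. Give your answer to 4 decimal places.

α ≈ 0.8463

Indifference: 83.6^α · 62^(1−α) = 80^α · 79^(1−α).
Rearrange to (83.6/80)^α = (79/62)^(1−α) and take logs: α·0.0440169 = (1−α)·0.2423135.
With A = 0.0440169 and B = 0.2423135: α·A = (1−α)·B, so α = B/(A+B) = 0.2423135/0.2863304 ≈ 0.8463.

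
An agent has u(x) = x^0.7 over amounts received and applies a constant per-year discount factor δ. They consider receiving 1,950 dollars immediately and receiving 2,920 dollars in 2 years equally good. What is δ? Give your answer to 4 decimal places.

δ ≈ 0.8682

Equating discounted utilities: u(1950) = δ^2·u(2920) ⇒ δ^2 = u(1950)/u(2920).
With u(x) = x^0.7: δ^2 = 1950^0.7/2920^0.7 = (1950/2920)^0.7 = 0.75380.
Taking the square root: δ = 0.75380^(1/2) ≈ 0.8682.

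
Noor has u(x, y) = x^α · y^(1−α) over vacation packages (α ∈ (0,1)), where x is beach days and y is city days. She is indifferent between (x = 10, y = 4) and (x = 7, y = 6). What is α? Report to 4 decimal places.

Indifference: 10^α · 4^(1−α) = 7^α · 6^(1−α).
Taking logs: α·ln 10 + (1−α)·ln 4 = α·ln 7 + (1−α)·ln 6, i.e. α·0.3566749 = (1−α)·0.4054651.
With A = 0.3566749 and B = 0.4054651: α·A = (1−α)·B, so α = B/(A+B) = 0.4054651/0.7621400 ≈ 0.5320.

α ≈ 0.5320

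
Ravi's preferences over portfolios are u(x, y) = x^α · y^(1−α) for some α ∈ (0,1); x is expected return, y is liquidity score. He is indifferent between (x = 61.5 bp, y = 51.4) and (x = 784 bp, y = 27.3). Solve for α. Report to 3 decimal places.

The Cobb–Douglas utilities coincide, so 61.5^α·51.4^(1−α) = 784^α·27.3^(1−α).
Taking logs: α·ln 61.5 + (1−α)·ln 51.4 = α·ln 784 + (1−α)·ln 27.3, i.e. α·-2.545372 = (1−α)·-0.632751.
Thus α·(-3.178123) = -0.632751, so α = -0.632751/-3.178123 ≈ 0.199.

α ≈ 0.199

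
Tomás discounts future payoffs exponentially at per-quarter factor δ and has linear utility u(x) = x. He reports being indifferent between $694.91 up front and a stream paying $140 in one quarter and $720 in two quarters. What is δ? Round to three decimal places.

δ ≈ 0.890

The stream is worth 140δ + 720δ² today, so 140δ + 720δ² = 694.91.
Rearranged: 720δ² + 140δ − 694.91 = 0.
By the quadratic formula (taking the positive root), δ = (−140 + √2020940.80) / 1440 ≈ 0.890.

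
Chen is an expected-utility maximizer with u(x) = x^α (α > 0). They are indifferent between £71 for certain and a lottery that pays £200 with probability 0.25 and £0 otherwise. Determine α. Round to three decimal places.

The lottery's expected utility is 0.25·u(200) + 0.75·u(0) = 0.25·200^α (since u(0) = 0 for α > 0).
Setting u(71) equal to that: 71^α = 0.25·200^α ⇒ (71/200)^α = 0.25.
Take logs: α = ln 0.25 / ln(71/200) ≈ 1.33859.

α ≈ 1.339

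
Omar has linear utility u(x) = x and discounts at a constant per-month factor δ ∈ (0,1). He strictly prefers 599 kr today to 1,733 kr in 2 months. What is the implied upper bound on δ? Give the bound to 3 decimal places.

Under u(x) = x this choice says 599 > δ^2·1733.
So δ^2 < 599/1733 = 0.34564; taking the square root of both positive sides preserves the inequality.
δ < 0.34564^(1/2) = 0.588.

δ < 0.588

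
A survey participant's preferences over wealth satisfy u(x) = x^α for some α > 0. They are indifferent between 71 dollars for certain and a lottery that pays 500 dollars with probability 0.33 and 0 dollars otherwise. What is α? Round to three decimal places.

The lottery's expected utility is 0.33·u(500) + 0.67·u(0) = 0.33·500^α (since u(0) = 0 for α > 0).
Indifference: 71^α = 0.33·500^α, so (71/500)^α = 0.33.
Take logs: α = ln 0.33 / ln(71/500) ≈ 0.56798.

α ≈ 0.568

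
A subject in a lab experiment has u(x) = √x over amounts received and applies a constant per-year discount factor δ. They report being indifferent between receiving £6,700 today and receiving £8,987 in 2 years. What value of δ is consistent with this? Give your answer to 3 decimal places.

δ ≈ 0.929

Indifference means u(6700) = δ^2 · u(8987), so δ^2 = u(6700)/u(8987).
With u(x) = √x: δ^2 = √6700/√8987 = √(6700/8987) = 0.86344.
Hence δ = (0.86344)^(1/2) = 0.92921.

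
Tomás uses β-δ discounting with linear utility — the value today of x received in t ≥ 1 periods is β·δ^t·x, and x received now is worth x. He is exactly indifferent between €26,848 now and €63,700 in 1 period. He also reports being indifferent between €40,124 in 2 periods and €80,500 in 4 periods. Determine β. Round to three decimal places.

The second indifference involves only future payoffs, so β cancels: β·δ^2·40124 = β·δ^4·80500, giving δ^2 = 40124/80500 = 0.49843, so δ = 0.70600.
The first indifference: 26848 = β·δ·63700, so β = 26848/(δ·63700) = 26848/(0.70600·63700) ≈ 0.597.

β ≈ 0.597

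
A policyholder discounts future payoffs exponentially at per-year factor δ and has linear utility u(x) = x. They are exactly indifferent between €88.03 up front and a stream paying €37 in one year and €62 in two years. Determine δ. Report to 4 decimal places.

δ ≈ 0.9300

Equating present values: 88.03 = 37δ + 62δ².
Rearranged: 62δ² + 37δ − 88.03 = 0.
δ = (−37 + √(37² + 4·62·88.03)) / (2·62) = (−37 + √23200.44) / 124 ≈ 0.9300.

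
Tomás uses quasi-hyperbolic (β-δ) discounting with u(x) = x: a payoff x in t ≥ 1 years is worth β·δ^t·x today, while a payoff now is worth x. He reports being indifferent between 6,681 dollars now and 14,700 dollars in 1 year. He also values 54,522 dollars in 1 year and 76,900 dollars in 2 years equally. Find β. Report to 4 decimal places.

β ≈ 0.6410

The second indifference involves only future payoffs, so β cancels: β·δ^1·54522 = β·δ^2·76900, giving δ = 54522/76900 = 0.70900.
Now use the now-vs-future pair: 6681 = β·δ·14700 gives β = 6681/(0.70900·14700) ≈ 0.6410.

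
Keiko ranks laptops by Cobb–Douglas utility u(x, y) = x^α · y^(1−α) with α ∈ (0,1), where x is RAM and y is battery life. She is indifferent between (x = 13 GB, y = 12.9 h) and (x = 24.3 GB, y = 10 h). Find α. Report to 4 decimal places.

Indifference: 13^α · 12.9^(1−α) = 24.3^α · 10^(1−α).
(13/24.3)^α = (10/12.9)^(1−α); take logs: α·ln(13/24.3) = (1−α)·ln(10/12.9), i.e. α·-0.6255270 = (1−α)·-0.2546422.
So α/(1−α) = (-0.2546422)/(-0.6255270) = 0.4070843, and α = 0.4070843/1.4070843 ≈ 0.2893.

α ≈ 0.2893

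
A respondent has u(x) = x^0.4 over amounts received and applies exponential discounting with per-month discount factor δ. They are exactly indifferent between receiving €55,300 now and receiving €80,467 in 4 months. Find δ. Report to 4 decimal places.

The payoff in 4 months is discounted by δ^4, so u(55300) = δ^4·u(80467) and δ^4 = u(55300)/u(80467).
With u(x) = x^0.4: δ^4 = 55300^0.4/80467^0.4 = (55300/80467)^0.4 = 0.86068.
Hence δ = (0.86068)^(1/4) = 0.963187.

δ ≈ 0.9632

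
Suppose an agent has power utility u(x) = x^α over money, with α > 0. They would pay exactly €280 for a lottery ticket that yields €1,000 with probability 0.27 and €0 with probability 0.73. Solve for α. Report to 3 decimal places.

α ≈ 1.029

The lottery's expected utility is 0.27·u(1000) + 0.73·u(0) = 0.27·1000^α (since u(0) = 0 for α > 0).
Setting u(280) equal to that: 280^α = 0.27·1000^α ⇒ (280/1000)^α = 0.27.
α = ln(0.27) / ln(280/1000) = -1.309333/-1.272966 ≈ 1.029.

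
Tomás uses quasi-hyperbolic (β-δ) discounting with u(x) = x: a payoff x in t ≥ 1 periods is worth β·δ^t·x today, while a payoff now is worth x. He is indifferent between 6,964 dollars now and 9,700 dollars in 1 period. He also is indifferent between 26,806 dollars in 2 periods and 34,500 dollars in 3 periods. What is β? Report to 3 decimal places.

β ≈ 0.924

Both payoffs in the second observation are in the future, so β drops out: δ^2·26806 = δ^3·34500 ⇒ δ = 26806/34500 = 0.77699.
Substituting δ into 6964 = β·δ·9700: β = 6964/(7536.759) ≈ 0.924.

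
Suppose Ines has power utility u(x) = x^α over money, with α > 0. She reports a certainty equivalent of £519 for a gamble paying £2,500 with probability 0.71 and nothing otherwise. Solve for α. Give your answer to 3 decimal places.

α ≈ 0.218

EU(lottery) = 0.71·2500^α + 0.29·0 = 0.71·2500^α.
Setting u(519) equal to that: 519^α = 0.71·2500^α ⇒ (519/2500)^α = 0.71.
α = ln(0.71) / ln(519/2500) = -0.342490/-1.572142 ≈ 0.218.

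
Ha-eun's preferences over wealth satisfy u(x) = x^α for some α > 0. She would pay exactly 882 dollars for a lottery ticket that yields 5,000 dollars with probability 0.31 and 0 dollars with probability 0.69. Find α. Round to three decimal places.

The lottery's expected utility is 0.31·u(5000) + 0.69·u(0) = 0.31·5000^α (since u(0) = 0 for α > 0).
Setting u(882) equal to that: 882^α = 0.31·5000^α ⇒ (882/5000)^α = 0.31.
α = ln(0.31) / ln(882/5000) = -1.171183/-1.735001 ≈ 0.675.

α ≈ 0.675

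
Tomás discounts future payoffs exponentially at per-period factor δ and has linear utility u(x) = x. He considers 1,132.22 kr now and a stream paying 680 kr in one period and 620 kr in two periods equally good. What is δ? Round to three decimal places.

δ ≈ 0.910

Present value of the stream is 680·δ + 620·δ². Indifference gives 680δ + 620δ² = 1132.22.
Rearranged: 620δ² + 680δ − 1132.22 = 0.
δ = (−680 + √(680² + 4·620·1132.22)) / (2·620) = (−680 + √3270305.60) / 1240 ≈ 0.910.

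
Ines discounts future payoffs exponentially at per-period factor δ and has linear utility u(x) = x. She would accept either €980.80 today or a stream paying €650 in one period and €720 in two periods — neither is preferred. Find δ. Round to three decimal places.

Present value of the stream is 650·δ + 720·δ². Indifference gives 650δ + 720δ² = 980.80.
So 720δ² + 650δ − 980.80 = 0.
By the quadratic formula (taking the positive root), δ = (−650 + √3247204.00) / 1440 ≈ 0.800.

δ ≈ 0.800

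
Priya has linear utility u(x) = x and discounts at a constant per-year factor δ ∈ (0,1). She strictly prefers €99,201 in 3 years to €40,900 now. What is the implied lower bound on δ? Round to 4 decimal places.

δ > 0.7443

Under u(x) = x this choice says 40900 < δ^3·99201.
Hence δ^3 > 40900/99201 = 0.41229, and x ↦ x^(1/3) is increasing on (0,∞).
δ > 0.41229^(1/3) = 0.7443.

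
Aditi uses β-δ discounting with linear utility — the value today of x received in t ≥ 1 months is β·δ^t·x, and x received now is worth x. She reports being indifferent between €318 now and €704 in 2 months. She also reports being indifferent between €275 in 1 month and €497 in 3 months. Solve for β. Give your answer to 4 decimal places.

The second indifference involves only future payoffs, so β cancels: β·δ^1·275 = β·δ^3·497, giving δ^2 = 275/497 = 0.55332, so δ = 0.74385.
Substituting δ into 318 = β·δ^2·704: β = 318/(389.537) ≈ 0.8164.

β ≈ 0.8164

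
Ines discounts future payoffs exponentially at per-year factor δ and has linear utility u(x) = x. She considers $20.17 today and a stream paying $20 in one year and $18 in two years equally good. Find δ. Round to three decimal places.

Equating present values: 20.17 = 20δ + 18δ².
Rearranged: 18δ² + 20δ − 20.17 = 0.
By the quadratic formula (taking the positive root), δ = (−20 + √1852.24) / 36 ≈ 0.640.

δ ≈ 0.640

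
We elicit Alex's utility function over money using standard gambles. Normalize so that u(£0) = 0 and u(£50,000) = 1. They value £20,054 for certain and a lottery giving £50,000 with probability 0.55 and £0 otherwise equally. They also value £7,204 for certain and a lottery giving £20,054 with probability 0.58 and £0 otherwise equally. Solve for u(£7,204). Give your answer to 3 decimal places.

The first gamble pins u(£20,054): it must equal 0.55·1 + 0.45·0 = 0.55.
The second indifference gives u(£7,204) = 0.58·u(£20,054) + 0.42·u(£0) = 0.58·0.55 + 0.42·0.00 = 0.3190.

0.319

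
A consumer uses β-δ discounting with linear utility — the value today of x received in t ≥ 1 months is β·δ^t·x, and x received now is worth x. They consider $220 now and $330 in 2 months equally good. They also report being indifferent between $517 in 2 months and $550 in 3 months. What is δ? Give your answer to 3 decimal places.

Both payoffs in the second observation are in the future, so β drops out: δ^2·517 = δ^3·550 ⇒ δ = 517/550 = 0.94000.

δ ≈ 0.940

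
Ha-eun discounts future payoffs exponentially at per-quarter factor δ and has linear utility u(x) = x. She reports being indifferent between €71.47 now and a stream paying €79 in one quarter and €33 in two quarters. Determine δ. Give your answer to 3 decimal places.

δ ≈ 0.700

Equating present values: 71.47 = 79δ + 33δ².
So 33δ² + 79δ − 71.47 = 0.
δ = (−79 + √(79² + 4·33·71.47)) / (2·33) = (−79 + √15675.04) / 66 ≈ 0.700.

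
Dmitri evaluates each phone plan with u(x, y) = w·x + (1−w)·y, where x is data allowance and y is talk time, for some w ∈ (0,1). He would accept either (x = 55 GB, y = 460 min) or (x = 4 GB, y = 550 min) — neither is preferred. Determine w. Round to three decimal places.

w = 0.638

u(55,460) = u(4,550) means w·55 + (1−w)·460 = w·4 + (1−w)·550.
Collecting terms: w·51 = (1−w)·90.
So w/(1−w) = 90/51 = 1.7647, giving w = 90/(51+90) = 0.638.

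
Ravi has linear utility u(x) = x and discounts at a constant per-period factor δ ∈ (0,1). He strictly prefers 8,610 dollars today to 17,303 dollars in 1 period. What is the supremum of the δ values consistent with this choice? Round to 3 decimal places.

δ < 0.498

Comparing present values: 8610 > δ·17303.
Dividing through by 17303 gives δ < 0.49760.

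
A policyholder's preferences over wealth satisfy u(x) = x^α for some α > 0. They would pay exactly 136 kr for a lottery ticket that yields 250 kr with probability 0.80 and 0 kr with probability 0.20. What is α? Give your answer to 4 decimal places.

α ≈ 0.3665

The lottery's expected utility is 0.80·u(250) + 0.20·u(0) = 0.80·250^α (since u(0) = 0 for α > 0).
Indifference: 136^α = 0.80·250^α, so (136/250)^α = 0.80.
Take logs: α = ln 0.80 / ln(136/250) ≈ 0.366527.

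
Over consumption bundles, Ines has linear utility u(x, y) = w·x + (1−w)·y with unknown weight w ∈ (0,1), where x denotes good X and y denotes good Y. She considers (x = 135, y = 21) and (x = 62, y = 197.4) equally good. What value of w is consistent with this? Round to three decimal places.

w = 0.707

Equating utilities: w·135 + (1−w)·21 = w·62 + (1−w)·197.4.
w·(135−62) = (1−w)·(197.4−21), i.e. w·73 = (1−w)·176.4.
Hence w = 176.4/(73+176.4) = 176.4/249.4 = 0.707.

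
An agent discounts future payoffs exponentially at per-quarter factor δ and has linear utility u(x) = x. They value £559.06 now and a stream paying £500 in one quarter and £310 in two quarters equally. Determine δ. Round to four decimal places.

δ ≈ 0.7600

The stream is worth 500δ + 310δ² today, so 500δ + 310δ² = 559.06.
Rearranged: 310δ² + 500δ − 559.06 = 0.
δ = (−500 + √(500² + 4·310·559.06)) / (2·310) = (−500 + √943234.40) / 620 ≈ 0.7600.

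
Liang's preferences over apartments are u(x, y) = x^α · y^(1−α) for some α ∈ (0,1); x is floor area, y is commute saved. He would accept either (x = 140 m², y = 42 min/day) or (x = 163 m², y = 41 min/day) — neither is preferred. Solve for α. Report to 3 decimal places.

The Cobb–Douglas utilities coincide, so 140^α·42^(1−α) = 163^α·41^(1−α).
Taking logs: α·ln 140 + (1−α)·ln 42 = α·ln 163 + (1−α)·ln 41, i.e. α·-0.152108 = (1−α)·-0.024098.
With A = -0.152108 and B = -0.024098: α·A = (1−α)·B, so α = B/(A+B) = -0.024098/-0.176206 ≈ 0.137.

α ≈ 0.137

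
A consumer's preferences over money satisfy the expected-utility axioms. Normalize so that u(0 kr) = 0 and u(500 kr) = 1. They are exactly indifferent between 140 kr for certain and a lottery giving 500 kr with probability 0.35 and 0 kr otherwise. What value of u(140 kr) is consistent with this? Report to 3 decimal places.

0.350

By the standard-gamble method, u(140 kr) is just the indifference probability on the best outcome: 0.35.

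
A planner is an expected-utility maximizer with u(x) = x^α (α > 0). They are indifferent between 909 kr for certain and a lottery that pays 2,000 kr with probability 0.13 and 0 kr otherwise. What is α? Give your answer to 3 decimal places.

EU(lottery) = 0.13·2000^α + 0.87·0 = 0.13·2000^α.
Setting u(909) equal to that: 909^α = 0.13·2000^α ⇒ (909/2000)^α = 0.13.
α = ln(0.13) / ln(909/2000) = -2.040221/-0.788557 ≈ 2.587.

α ≈ 2.587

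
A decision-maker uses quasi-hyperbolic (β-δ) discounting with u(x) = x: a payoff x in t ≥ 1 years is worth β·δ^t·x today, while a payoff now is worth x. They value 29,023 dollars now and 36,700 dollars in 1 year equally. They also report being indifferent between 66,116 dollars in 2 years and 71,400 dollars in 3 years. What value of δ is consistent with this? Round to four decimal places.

δ ≈ 0.9260

The second indifference involves only future payoffs, so β cancels: β·δ^2·66116 = β·δ^3·71400, giving δ = 66116/71400 = 0.92599.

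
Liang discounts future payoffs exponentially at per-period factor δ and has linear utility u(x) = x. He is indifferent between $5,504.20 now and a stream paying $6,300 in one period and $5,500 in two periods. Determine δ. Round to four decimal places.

δ ≈ 0.5800

Present value of the stream is 6300·δ + 5500·δ². Indifference gives 6300δ + 5500δ² = 5504.20.
That is, 5500δ² + 6300δ − 5504.20 = 0, a quadratic in δ.
By the quadratic formula (taking the positive root), δ = (−6300 + √160782400.00) / 11000 ≈ 0.5800.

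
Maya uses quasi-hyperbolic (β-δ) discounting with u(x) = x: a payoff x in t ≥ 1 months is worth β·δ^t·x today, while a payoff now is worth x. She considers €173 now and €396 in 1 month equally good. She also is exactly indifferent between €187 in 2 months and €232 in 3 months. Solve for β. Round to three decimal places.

The second indifference involves only future payoffs, so β cancels: β·δ^2·187 = β·δ^3·232, giving δ = 187/232 = 0.80603.
Substituting δ into 173 = β·δ·396: β = 173/(319.190) ≈ 0.542.

β ≈ 0.542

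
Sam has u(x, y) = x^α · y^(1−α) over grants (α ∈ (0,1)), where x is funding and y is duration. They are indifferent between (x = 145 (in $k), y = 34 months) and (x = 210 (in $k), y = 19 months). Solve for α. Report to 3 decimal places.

α ≈ 0.611

Set the two utilities equal: 145^α·34^(1−α) = 210^α·19^(1−α).
Rearrange to (145/210)^α = (19/34)^(1−α) and take logs: α·-0.370374 = (1−α)·-0.581922.
Thus α·(-0.952296) = -0.581922, so α = -0.581922/-0.952296 ≈ 0.611.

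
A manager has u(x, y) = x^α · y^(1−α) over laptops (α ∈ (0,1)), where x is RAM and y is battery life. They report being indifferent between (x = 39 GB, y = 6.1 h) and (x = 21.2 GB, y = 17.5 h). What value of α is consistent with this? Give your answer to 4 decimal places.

The Cobb–Douglas utilities coincide, so 39^α·6.1^(1−α) = 21.2^α·17.5^(1−α).
Taking logs: α·ln 39 + (1−α)·ln 6.1 = α·ln 21.2 + (1−α)·ln 17.5, i.e. α·0.6095605 = (1−α)·1.0539121.
So α/(1−α) = (1.0539121)/(0.6095605) = 1.7289705, and α = 1.7289705/2.7289705 ≈ 0.6336.

α ≈ 0.6336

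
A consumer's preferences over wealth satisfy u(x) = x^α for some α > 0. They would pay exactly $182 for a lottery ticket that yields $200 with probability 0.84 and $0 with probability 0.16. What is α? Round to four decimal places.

The lottery's expected utility is 0.84·u(200) + 0.16·u(0) = 0.84·200^α (since u(0) = 0 for α > 0).
Indifference: 182^α = 0.84·200^α, so (182/200)^α = 0.84.
α = ln(0.84) / ln(182/200) = -0.1743534/-0.0943107 ≈ 1.8487.

α ≈ 1.8487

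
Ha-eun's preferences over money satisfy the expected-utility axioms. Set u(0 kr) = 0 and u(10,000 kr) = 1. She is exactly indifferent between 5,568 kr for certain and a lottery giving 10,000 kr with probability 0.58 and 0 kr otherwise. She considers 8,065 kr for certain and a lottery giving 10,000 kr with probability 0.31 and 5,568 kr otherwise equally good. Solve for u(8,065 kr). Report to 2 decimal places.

0.71

First, u(5,568 kr) = 0.58·u(10,000 kr) + 0.42·u(0 kr) = 0.58.
The second indifference gives u(8,065 kr) = 0.31·u(10,000 kr) + 0.69·u(5,568 kr) = 0.31·1.00 + 0.69·0.58 = 0.7102.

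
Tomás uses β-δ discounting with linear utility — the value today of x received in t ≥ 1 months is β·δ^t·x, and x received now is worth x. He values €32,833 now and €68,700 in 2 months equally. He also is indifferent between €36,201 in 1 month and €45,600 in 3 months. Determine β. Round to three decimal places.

Both payoffs in the second observation are in the future, so β drops out: δ^1·36201 = δ^3·45600 ⇒ δ^2 = 36201/45600 = 0.79388, so δ = 0.89100.
The first indifference: 32833 = β·δ^2·68700, so β = 32833/(δ^2·68700) = 32833/(0.79388·68700) ≈ 0.602.

β ≈ 0.602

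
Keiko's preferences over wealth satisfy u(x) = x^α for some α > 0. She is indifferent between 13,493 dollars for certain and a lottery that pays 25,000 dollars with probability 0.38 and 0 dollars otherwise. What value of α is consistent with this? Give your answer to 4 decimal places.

EU(lottery) = 0.38·25000^α + 0.62·0 = 0.38·25000^α.
Indifference: 13493^α = 0.38·25000^α, so (13493/25000)^α = 0.38.
Take logs: α = ln 0.38 / ln(13493/25000) ≈ 1.568958.

α ≈ 1.5690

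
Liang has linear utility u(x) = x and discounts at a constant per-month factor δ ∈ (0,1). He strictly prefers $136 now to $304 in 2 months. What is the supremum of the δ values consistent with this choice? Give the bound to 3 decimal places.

δ < 0.669

Comparing present values: 136 > δ^2·304.
Hence δ^2 < 136/304 = 0.44737, and x ↦ x^(1/2) is increasing on (0,∞).
δ < 0.44737^(1/2) = 0.669.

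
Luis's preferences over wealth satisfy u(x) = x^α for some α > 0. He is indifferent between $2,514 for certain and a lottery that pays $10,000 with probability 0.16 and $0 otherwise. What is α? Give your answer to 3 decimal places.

EU(lottery) = 0.16·10000^α + 0.84·0 = 0.16·10000^α.
Indifference: 2514^α = 0.16·10000^α, so (2514/10000)^α = 0.16.
Take logs: α = ln 0.16 / ln(2514/10000) ≈ 1.32727.

α ≈ 1.327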